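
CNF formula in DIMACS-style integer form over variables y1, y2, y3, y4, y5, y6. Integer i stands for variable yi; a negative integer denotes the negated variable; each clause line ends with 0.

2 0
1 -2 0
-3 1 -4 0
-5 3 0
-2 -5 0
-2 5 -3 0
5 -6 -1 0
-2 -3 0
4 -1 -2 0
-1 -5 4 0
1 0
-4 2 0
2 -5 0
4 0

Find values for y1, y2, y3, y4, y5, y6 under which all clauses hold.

The clause (y2) is unit: y2 must be True.
The clause (y1) is unit: y1 must be True.
Unit propagation: (¬y5) forces y5 = False.
Unit propagation: (¬y3) forces y3 = False.
The clause (¬y6) is unit: y6 must be False.
The clause (y4) is unit: y4 must be True.
Every clause has at least one true literal under this assignment.
Check each clause:
  1. {y2} — y2 is true.
  2. {y1, ¬y2} — y1 is true.
  3. {y1, ¬y3, ¬y4} — y1 is true.
  4. {¬y5, y3} — ¬y5 is true.
  5. {¬y2, ¬y5} — ¬y5 is true.
  6. {y5, ¬y3, ¬y2} — ¬y3 is true.
  7. {¬y6, ¬y1, y5} — ¬y6 is true.
  8. {¬y3, ¬y2} — ¬y3 is true.
  9. {¬y2, ¬y1, y4} — y4 is true.
  10. {¬y5, y4, ¬y1} — ¬y5 is true.
  11. {y1} — y1 is true.
  12. {y2, ¬y4} — y2 is true.
  13. {y2, ¬y5} — y2 is true.
  14. {y4} — y4 is true.

y1=T, y2=T, y3=F, y4=T, y5=F, y6=F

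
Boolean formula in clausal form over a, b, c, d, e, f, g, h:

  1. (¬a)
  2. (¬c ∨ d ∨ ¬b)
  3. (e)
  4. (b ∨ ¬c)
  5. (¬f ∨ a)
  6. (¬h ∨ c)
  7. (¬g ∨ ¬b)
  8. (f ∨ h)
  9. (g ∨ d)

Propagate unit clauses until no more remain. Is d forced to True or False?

(¬a) stands alone — a = False.
(e) stands alone — e = True.
(¬f ∨ a): since a = False, the clause reduces to (¬f). f = False.
(h ∨ f) with f = False leaves only h, so h = True.
In (c ∨ ¬h), ¬h is now false; c must hold, so c = True.
In (¬c ∨ b), ¬c is now false; b must hold, so b = True.
(¬c ∨ d ∨ ¬b) with c = True, b = True leaves only d, so d = True.

True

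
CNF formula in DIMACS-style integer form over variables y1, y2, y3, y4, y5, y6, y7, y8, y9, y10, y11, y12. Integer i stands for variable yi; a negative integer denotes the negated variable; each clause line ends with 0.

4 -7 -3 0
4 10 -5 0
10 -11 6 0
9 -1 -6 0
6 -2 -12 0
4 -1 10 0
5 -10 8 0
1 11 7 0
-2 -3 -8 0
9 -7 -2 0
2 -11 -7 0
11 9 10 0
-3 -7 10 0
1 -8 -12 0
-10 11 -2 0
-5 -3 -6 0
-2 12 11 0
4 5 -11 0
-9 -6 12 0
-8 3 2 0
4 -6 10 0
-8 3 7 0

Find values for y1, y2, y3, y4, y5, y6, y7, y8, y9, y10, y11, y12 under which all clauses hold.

y1=True, y2=False, y3=False, y4=True, y5=True, y6=True, y7=True, y8=False, y9=True, y10=False, y11=False, y12=True

Pure literal: y4 appears only positively; assign y4 = True.
Branch on y1: take y1 = True.
Try y2 = False.
The remaining clauses are satisfied by y3 = False, y5 = True, y6 = True, y7 = True, y8 = False, y9 = True, y10 = False, y11 = False, y12 = True.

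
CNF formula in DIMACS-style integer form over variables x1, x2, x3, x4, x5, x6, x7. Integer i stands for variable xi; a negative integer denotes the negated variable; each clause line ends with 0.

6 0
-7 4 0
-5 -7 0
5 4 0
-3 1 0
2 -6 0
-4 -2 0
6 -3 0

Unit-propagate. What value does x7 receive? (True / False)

False

(x6) stands alone — x6 = True.
From (~x6 | x2) and x6 = True: x2 = True.
(~x4 | ~x2): since x2 = True, the clause reduces to (~x4). x4 = False.
(x4 | ~x7) with x4 = False leaves only ~x7, so x7 = False.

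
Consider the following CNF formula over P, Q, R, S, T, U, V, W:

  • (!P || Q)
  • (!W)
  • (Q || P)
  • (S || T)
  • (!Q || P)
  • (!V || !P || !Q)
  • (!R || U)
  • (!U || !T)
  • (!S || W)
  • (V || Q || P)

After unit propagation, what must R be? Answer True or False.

(!W) stands alone — W = False.
(!S || W) with W = False leaves only !S, so S = False.
(T || S): since S = False, the clause reduces to (T). T = True.
(!U || !T): since T = True, the clause reduces to (!U). U = False.
From (U || !R) and U = False: R = False.

False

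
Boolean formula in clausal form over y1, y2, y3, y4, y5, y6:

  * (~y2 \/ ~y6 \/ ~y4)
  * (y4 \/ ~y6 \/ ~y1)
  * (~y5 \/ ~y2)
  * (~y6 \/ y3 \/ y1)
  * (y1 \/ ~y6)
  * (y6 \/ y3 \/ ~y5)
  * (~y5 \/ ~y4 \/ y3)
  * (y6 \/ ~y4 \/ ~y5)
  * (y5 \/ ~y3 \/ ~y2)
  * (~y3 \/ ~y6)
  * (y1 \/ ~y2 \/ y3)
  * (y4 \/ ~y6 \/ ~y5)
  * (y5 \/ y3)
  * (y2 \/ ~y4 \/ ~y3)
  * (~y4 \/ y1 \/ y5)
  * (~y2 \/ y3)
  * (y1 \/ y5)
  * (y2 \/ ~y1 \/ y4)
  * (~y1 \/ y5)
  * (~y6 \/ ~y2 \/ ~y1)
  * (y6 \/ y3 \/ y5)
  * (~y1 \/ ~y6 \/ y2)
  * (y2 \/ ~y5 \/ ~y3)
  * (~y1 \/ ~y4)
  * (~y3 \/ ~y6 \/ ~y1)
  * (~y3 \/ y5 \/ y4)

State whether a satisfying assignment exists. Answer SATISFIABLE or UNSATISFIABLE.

UNSATISFIABLE

y3 = True:
  y5 = True:
    propagation gives y2=False; an empty clause results — contradiction.
  y5 = False:
    propagation gives y2=False, y4=False; an empty clause results — contradiction.
y3 = False:
  propagation gives y5=True, y2=False, y6=True, y1=True; an empty clause results — contradiction.
Every branch closes, so no satisfying assignment exists.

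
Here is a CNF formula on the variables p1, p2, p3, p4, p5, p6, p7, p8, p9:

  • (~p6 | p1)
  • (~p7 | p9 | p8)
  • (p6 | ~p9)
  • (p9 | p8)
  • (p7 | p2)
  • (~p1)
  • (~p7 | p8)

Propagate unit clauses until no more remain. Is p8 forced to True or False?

True

(~p1) is a unit clause: p1 = False.
(~p6 | p1): since p1 = False, the clause reduces to (~p6). p6 = False.
From (~p9 | p6) and p6 = False: p9 = False.
(p9 | p8): since p9 = False, the clause reduces to (p8). p8 = True.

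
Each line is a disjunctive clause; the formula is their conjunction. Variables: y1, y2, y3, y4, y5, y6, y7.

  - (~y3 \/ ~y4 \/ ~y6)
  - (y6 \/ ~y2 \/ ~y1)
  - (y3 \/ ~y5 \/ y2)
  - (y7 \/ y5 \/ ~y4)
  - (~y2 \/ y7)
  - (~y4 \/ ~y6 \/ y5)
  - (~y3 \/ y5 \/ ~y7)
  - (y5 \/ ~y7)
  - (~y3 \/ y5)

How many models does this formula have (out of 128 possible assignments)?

Split on y5, then y3.
  y5=T, y3=T: 16 of the 32 assignments to (y1,y2,y4,y6,y7) work.
  y5=T, y3=F: y4 free; 3 ways for (y1,y2,y6,y7) × 2^1 = 6.
  y5=F, y3=T: a clause becomes empty — 0.
  y5=F, y3=F: remaining (y1,y2,y4,y6,y7) ∈ {(F,F,F,F,F); (F,F,F,T,F); (T,F,F,F,F); (T,F,F,T,F)} — 4.
Total: 16 + 6 + 0 + 4 = 26.

26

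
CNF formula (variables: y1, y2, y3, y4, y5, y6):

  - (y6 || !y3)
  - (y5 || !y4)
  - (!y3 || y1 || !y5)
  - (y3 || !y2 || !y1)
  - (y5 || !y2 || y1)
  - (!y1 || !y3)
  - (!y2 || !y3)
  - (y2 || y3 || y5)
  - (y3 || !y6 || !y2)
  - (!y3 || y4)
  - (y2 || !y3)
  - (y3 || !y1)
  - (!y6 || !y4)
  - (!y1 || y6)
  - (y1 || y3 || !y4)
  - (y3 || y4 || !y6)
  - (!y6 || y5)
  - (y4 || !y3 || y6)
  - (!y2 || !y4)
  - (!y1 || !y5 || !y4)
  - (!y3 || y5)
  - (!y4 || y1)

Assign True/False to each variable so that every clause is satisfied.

y1=F  y2=F  y3=F  y4=F  y5=T  y6=F

Check each clause:
  1. (y6 || !y3) — !y3 is true.
  2. (y5 || !y4) — !y4 is true.
  3. (y1 || !y5 || !y3) — !y3 is true.
  4. (!y1 || y3 || !y2) — !y1 is true.
  5. (y1 || !y2 || y5) — y5 is true.
  6. (!y3 || !y1) — !y3 is true.
  7. (!y2 || !y3) — !y3 is true.
  8. (y2 || y5 || y3) — y5 is true.
  9. (!y6 || y3 || !y2) — !y6 is true.
  10. (y4 || !y3) — !y3 is true.
  11. (!y3 || y2) — !y3 is true.
  12. (y3 || !y1) — !y1 is true.
  13. (!y6 || !y4) — !y6 is true.
  14. (!y1 || y6) — !y1 is true.
  15. (!y4 || y1 || y3) — !y4 is true.
  16. (y3 || y4 || !y6) — !y6 is true.
  17. (!y6 || y5) — !y6 is true.
  18. (!y3 || y4 || y6) — !y3 is true.
  19. (!y4 || !y2) — !y4 is true.
  20. (!y5 || !y1 || !y4) — !y4 is true.
  21. (y5 || !y3) — y5 is true.
  22. (!y4 || y1) — !y4 is true.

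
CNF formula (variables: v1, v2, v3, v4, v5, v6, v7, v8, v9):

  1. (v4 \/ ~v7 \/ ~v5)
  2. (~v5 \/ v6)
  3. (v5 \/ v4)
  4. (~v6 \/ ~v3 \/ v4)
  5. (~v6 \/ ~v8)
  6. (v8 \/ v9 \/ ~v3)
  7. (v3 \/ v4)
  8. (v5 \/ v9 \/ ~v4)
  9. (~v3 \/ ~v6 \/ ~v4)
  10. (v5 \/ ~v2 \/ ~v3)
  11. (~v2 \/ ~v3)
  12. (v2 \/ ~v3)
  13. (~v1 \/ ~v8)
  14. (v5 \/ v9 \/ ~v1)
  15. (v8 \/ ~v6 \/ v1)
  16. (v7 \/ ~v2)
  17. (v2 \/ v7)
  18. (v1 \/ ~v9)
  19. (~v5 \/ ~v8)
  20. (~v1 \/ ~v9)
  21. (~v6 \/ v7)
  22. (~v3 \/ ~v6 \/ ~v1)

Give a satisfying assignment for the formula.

v1 = 1  v2 = 0  v3 = 0  v4 = 1  v5 = 1  v6 = 1  v7 = 1  v8 = 0  v9 = 0

Branch on v1: take v1 = True.
  then v8 is forced to False.
  then v9 is forced to False.
  then v3 is forced to False.
  then v4 is forced to True.
  then v5 is forced to True.
  then v6 is forced to True.
  then v7 is forced to True.
v2 is now unconstrained; take v2 = False.
Every clause has at least one true literal under this assignment.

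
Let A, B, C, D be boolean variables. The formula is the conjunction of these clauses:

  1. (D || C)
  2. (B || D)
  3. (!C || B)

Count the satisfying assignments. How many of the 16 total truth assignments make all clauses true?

8

Case analysis on B and C:
  B=1, C=1: remaining (A,D) ∈ {(0,0); (0,1); (1,0); (1,1)} — 4.
  B=1, C=0: remaining (A,D) ∈ {(0,1); (1,1)} — 2.
  B=0, C=1: a clause becomes empty — 0.
  B=0, C=0: remaining (A,D) ∈ {(0,1); (1,1)} — 2.
Total: 4 + 2 + 0 + 2 = 8.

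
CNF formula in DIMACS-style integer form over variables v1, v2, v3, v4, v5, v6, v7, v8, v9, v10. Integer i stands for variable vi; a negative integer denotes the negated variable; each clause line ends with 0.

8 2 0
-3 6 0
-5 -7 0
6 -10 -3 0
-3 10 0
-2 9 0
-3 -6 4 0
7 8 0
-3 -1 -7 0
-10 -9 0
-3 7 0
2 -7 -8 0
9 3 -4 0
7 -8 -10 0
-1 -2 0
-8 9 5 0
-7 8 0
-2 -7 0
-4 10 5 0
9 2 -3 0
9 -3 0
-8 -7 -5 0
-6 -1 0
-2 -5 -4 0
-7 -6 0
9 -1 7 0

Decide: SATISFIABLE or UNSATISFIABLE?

v1 occurs only negated in the remaining clauses — set v1 = False.
Branch on v2: take v2 = False.
  then v8 is forced to True.
  then v7 is forced to False.
  then v3 is forced to False.
  then v10 is forced to False.
Set v4 = False and propagate.
Branch on v5: take v5 = False.
  then v9 is forced to True.
v6 is now unconstrained; take v6 = True.
So v1 = F, v2 = F, v3 = F, v4 = F, v5 = F, v6 = T, v7 = F, v8 = T, v9 = T, v10 = F is a satisfying assignment.

SATISFIABLE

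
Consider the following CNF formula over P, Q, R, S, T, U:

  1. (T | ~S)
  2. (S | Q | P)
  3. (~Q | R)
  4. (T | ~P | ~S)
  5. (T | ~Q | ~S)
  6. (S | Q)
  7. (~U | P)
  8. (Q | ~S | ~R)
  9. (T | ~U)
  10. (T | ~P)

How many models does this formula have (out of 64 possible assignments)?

10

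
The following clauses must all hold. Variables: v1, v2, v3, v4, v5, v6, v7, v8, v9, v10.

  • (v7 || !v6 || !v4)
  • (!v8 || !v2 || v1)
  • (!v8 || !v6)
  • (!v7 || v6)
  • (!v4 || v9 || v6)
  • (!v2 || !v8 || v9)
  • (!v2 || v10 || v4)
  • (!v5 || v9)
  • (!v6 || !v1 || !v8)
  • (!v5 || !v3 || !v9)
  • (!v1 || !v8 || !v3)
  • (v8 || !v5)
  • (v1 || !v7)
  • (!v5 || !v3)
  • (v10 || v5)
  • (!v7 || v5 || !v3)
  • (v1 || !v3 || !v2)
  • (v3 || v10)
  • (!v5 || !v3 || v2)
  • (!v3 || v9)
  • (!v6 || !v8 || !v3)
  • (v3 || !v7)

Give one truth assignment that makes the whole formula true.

v1 = True, v2 = True, v3 = False, v4 = True, v5 = False, v6 = False, v7 = False, v8 = False, v9 = True, v10 = True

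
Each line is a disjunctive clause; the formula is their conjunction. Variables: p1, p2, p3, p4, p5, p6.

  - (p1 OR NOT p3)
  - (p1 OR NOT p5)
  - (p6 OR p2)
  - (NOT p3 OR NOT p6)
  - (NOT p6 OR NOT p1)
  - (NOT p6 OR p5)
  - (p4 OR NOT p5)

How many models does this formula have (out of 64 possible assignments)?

The models are:
  p1=F p2=T p3=F p4=F p5=F p6=F
  p1=F p2=T p3=F p4=T p5=F p6=F
  p1=T p2=T p3=F p4=F p5=F p6=F
  p1=T p2=T p3=F p4=T p5=F p6=F
  p1=T p2=T p3=F p4=T p5=T p6=F
  p1=T p2=T p3=T p4=F p5=F p6=F
  p1=T p2=T p3=T p4=T p5=F p6=F
  p1=T p2=T p3=T p4=T p5=T p6=F
That's 8 in total.

8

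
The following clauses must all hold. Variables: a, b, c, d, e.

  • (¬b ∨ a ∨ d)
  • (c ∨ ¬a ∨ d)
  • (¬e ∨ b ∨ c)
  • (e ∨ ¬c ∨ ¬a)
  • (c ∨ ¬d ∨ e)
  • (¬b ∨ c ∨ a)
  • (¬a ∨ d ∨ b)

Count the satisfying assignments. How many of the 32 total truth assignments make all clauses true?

11

Case analysis on a and c:
  a=1, c=1: remaining (b,d,e) ∈ {(0,1,1); (1,0,1); (1,1,1)} — 3.
  a=1, c=0: remaining (b,d,e) ∈ {(1,1,1)} — 1.
  a=0, c=1: e free; 3 ways for (b,d) × 2^1 = 6.
  a=0, c=0: remaining (b,d,e) ∈ {(0,0,0)} — 1.
Total: 3 + 1 + 6 + 1 = 11.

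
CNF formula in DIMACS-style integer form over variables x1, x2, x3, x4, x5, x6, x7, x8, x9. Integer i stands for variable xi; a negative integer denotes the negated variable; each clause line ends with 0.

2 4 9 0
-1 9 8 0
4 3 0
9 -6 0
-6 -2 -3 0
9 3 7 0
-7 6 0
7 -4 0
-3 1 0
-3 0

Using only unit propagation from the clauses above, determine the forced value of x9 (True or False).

True

Unit clause (¬x3) sets x3 = False.
(x3 ∨ x4) with x3 = False leaves only x4, so x4 = True.
From (x7 ∨ ¬x4) and x4 = True: x7 = True.
(x6 ∨ ¬x7) with x7 = True leaves only x6, so x6 = True.
(¬x6 ∨ x9) with x6 = True leaves only x9, so x9 = True.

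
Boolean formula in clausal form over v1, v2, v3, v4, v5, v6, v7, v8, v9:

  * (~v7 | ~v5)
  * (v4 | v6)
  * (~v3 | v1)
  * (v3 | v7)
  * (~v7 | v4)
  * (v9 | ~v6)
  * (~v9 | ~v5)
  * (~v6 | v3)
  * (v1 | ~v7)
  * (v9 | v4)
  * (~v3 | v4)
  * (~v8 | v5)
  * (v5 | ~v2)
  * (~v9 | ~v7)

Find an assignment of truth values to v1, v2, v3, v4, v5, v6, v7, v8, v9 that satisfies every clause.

v1=T, v2=F, v3=T, v4=T, v5=F, v6=F, v7=T, v8=F, v9=F

Check each clause:
  1. (~v5 | ~v7) — ~v5 is true.
  2. (v6 | v4) — v4 is true.
  3. (v1 | ~v3) — v1 is true.
  4. (v7 | v3) — v3 is true.
  5. (~v7 | v4) — v4 is true.
  6. (~v6 | v9) — ~v6 is true.
  7. (~v9 | ~v5) — ~v5 is true.
  8. (v3 | ~v6) — ~v6 is true.
  9. (v1 | ~v7) — v1 is true.
  10. (v4 | v9) — v4 is true.
  11. (v4 | ~v3) — v4 is true.
  12. (v5 | ~v8) — ~v8 is true.
  13. (~v2 | v5) — ~v2 is true.
  14. (~v9 | ~v7) — ~v9 is true.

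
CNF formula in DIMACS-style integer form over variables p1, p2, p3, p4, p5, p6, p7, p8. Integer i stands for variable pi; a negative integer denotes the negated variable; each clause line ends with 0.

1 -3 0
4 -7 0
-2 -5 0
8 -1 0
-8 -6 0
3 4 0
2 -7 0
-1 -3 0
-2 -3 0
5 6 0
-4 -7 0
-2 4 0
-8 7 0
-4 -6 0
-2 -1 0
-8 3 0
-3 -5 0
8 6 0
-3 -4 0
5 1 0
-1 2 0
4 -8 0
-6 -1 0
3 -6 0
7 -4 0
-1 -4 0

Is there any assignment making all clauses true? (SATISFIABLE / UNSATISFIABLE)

UNSATISFIABLE

p4 = True:
  propagation gives p7=False; an empty clause results — contradiction.
p4 = False:
  propagation gives p7=False, p3=True, p1=True; an empty clause results — contradiction.
Every branch closes, so no satisfying assignment exists.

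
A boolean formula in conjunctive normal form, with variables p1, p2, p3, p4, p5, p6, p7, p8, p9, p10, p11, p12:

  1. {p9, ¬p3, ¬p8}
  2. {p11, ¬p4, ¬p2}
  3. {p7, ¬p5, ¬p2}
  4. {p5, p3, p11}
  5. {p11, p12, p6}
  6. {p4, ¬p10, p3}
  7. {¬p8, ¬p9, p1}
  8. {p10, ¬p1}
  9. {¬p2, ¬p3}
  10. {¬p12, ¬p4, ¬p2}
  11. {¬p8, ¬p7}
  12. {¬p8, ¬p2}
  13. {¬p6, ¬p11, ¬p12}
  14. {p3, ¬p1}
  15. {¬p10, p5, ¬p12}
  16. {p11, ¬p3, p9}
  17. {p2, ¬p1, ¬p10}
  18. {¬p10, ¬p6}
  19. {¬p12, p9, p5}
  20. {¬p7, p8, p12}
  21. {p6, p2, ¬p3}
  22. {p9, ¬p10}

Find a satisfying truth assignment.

p1=False, p2=True, p3=False, p4=False, p5=True, p6=False, p7=True, p8=False, p9=True, p10=False, p11=True, p12=True

Check each clause:
  1. {p9, ¬p8, ¬p3} — ¬p8 is true.
  2. {p11, ¬p4, ¬p2} — p11 is true.
  3. {¬p2, ¬p5, p7} — p7 is true.
  4. {p3, p11, p5} — p11 is true.
  5. {p11, p6, p12} — p11 is true.
  6. {p4, p3, ¬p10} — ¬p10 is true.
  7. {¬p8, ¬p9, p1} — ¬p8 is true.
  8. {p10, ¬p1} — ¬p1 is true.
  9. {¬p2, ¬p3} — ¬p3 is true.
  10. {¬p4, ¬p12, ¬p2} — ¬p4 is true.
  11. {¬p8, ¬p7} — ¬p8 is true.
  12. {¬p2, ¬p8} — ¬p8 is true.
  13. {¬p12, ¬p6, ¬p11} — ¬p6 is true.
  14. {p3, ¬p1} — ¬p1 is true.
  15. {p5, ¬p10, ¬p12} — p5 is true.
  16. {p9, p11, ¬p3} — p9 is true.
  17. {¬p1, p2, ¬p10} — p2 is true.
  18. {¬p10, ¬p6} — ¬p6 is true.
  19. {p5, ¬p12, p9} — p9 is true.
  20. {p8, ¬p7, p12} — p12 is true.
  21. {p2, p6, ¬p3} — p2 is true.
  22. {¬p10, p9} — p9 is true.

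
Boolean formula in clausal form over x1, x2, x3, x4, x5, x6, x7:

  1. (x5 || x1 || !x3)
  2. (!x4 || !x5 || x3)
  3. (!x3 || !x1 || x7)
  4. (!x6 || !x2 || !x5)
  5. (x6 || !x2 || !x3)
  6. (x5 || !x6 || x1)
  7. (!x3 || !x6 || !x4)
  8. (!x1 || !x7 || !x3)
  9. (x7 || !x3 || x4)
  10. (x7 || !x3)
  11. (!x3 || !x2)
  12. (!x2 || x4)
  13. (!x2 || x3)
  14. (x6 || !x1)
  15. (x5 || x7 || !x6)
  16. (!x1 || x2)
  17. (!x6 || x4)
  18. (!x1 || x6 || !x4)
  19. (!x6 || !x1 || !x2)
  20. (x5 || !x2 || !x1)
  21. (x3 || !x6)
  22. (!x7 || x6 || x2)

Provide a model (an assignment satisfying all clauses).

x1=F  x2=F  x3=F  x4=F  x5=T  x6=F  x7=F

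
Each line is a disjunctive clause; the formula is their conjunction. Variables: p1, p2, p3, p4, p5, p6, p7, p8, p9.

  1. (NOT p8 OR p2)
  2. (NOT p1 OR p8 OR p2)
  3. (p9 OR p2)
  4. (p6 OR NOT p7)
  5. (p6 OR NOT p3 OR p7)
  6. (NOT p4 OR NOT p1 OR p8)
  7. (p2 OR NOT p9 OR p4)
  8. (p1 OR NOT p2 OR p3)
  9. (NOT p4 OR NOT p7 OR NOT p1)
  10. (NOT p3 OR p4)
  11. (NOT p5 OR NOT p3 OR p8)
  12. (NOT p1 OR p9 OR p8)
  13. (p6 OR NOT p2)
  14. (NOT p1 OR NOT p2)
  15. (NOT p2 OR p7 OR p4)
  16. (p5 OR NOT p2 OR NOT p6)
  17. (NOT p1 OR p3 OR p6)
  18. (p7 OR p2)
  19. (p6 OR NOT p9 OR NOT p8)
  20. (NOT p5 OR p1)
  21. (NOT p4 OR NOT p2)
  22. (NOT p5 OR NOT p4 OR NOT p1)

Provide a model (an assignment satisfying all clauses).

Try p1 = False.
  then p5 is forced to False.
For the remaining variables, p2 = False, p3 = False, p4 = True, p6 = True, p7 = True, p8 = False, p9 = True works.

p1=False, p2=False, p3=False, p4=True, p5=False, p6=True, p7=True, p8=False, p9=True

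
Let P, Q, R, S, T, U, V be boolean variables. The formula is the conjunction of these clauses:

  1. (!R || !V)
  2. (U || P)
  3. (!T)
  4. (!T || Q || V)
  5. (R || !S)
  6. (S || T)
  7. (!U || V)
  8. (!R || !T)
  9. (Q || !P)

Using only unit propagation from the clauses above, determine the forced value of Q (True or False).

True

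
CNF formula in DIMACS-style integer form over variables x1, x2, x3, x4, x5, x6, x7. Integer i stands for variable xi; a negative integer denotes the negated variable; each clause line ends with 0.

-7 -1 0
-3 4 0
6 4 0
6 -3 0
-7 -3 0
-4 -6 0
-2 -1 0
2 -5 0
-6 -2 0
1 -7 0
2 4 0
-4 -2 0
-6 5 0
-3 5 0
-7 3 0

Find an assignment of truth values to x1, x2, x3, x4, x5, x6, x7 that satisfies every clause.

x1 = F  x2 = F  x3 = F  x4 = T  x5 = F  x6 = F  x7 = F

Check each clause:
  1. (~x7 \/ ~x1) — ~x7 is true.
  2. (x4 \/ ~x3) — x4 is true.
  3. (x4 \/ x6) — x4 is true.
  4. (x6 \/ ~x3) — ~x3 is true.
  5. (~x7 \/ ~x3) — ~x7 is true.
  6. (~x6 \/ ~x4) — ~x6 is true.
  7. (~x2 \/ ~x1) — ~x1 is true.
  8. (x2 \/ ~x5) — ~x5 is true.
  9. (~x2 \/ ~x6) — ~x6 is true.
  10. (x1 \/ ~x7) — ~x7 is true.
  11. (x2 \/ x4) — x4 is true.
  12. (~x4 \/ ~x2) — ~x2 is true.
  13. (~x6 \/ x5) — ~x6 is true.
  14. (x5 \/ ~x3) — ~x3 is true.
  15. (~x7 \/ x3) — ~x7 is true.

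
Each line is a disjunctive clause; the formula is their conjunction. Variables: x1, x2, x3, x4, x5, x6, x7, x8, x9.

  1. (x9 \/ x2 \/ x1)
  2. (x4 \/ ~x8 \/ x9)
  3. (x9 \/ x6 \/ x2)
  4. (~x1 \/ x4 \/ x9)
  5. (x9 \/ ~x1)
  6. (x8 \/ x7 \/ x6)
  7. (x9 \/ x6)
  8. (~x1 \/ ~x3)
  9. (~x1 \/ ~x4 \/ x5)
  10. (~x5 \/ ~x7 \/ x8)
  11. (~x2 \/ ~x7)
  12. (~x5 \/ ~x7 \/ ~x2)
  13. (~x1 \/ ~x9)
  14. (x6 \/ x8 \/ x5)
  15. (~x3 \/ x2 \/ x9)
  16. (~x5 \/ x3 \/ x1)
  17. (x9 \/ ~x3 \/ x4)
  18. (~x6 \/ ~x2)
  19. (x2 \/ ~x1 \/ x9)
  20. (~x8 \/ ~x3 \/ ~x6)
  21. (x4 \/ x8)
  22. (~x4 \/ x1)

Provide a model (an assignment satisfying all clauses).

x1=False, x2=True, x3=True, x4=False, x5=True, x6=False, x7=False, x8=True, x9=True

Check each clause:
  1. (x1 \/ x2 \/ x9) — x2 is true.
  2. (x9 \/ x4 \/ ~x8) — x9 is true.
  3. (x2 \/ x6 \/ x9) — x9 is true.
  4. (x9 \/ ~x1 \/ x4) — x9 is true.
  5. (~x1 \/ x9) — x9 is true.
  6. (x8 \/ x6 \/ x7) — x8 is true.
  7. (x6 \/ x9) — x9 is true.
  8. (~x1 \/ ~x3) — ~x1 is true.
  9. (x5 \/ ~x1 \/ ~x4) — ~x4 is true.
  10. (x8 \/ ~x7 \/ ~x5) — x8 is true.
  11. (~x2 \/ ~x7) — ~x7 is true.
  12. (~x5 \/ ~x2 \/ ~x7) — ~x7 is true.
  13. (~x9 \/ ~x1) — ~x1 is true.
  14. (x6 \/ x8 \/ x5) — x8 is true.
  15. (~x3 \/ x2 \/ x9) — x9 is true.
  16. (x1 \/ ~x5 \/ x3) — x3 is true.
  17. (~x3 \/ x9 \/ x4) — x9 is true.
  18. (~x2 \/ ~x6) — ~x6 is true.
  19. (~x1 \/ x9 \/ x2) — x9 is true.
  20. (~x6 \/ ~x8 \/ ~x3) — ~x6 is true.
  21. (x4 \/ x8) — x8 is true.
  22. (x1 \/ ~x4) — ~x4 is true.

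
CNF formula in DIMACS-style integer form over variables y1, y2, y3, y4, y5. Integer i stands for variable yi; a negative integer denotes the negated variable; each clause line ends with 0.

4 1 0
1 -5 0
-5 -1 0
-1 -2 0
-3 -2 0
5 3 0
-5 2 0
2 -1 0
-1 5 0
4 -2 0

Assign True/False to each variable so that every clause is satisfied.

y1=F, y2=F, y3=T, y4=T, y5=F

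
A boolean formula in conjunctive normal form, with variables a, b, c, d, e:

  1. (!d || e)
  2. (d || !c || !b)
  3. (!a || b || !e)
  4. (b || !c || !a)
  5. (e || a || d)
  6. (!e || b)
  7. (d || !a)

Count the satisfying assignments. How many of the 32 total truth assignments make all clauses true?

5

Satisfying assignments:
  a=0 b=1 c=0 d=0 e=1
  a=0 b=1 c=0 d=1 e=1
  a=0 b=1 c=1 d=1 e=1
  a=1 b=1 c=0 d=1 e=1
  a=1 b=1 c=1 d=1 e=1
That's 5 in total.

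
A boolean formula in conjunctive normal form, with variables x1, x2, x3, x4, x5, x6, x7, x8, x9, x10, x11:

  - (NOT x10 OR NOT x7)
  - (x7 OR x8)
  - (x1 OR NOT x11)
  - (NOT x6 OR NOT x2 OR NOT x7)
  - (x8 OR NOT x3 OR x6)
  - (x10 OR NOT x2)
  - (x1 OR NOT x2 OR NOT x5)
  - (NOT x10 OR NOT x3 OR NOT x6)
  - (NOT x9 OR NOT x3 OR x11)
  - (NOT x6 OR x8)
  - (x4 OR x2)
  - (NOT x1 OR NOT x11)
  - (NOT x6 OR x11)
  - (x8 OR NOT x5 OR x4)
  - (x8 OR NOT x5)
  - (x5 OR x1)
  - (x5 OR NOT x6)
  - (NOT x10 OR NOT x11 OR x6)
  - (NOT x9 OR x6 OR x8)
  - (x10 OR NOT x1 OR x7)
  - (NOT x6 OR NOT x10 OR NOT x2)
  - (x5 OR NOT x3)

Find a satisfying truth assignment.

x1=True, x2=True, x3=False, x4=True, x5=False, x6=False, x7=False, x8=True, x9=True, x10=True, x11=False

Check each clause:
  1. (NOT x7 OR NOT x10) — NOT x7 is true.
  2. (x8 OR x7) — x8 is true.
  3. (x1 OR NOT x11) — x1 is true.
  4. (NOT x2 OR NOT x7 OR NOT x6) — NOT x7 is true.
  5. (x6 OR NOT x3 OR x8) — x8 is true.
  6. (NOT x2 OR x10) — x10 is true.
  7. (NOT x2 OR x1 OR NOT x5) — x1 is true.
  8. (NOT x10 OR NOT x3 OR NOT x6) — NOT x6 is true.
  9. (x11 OR NOT x9 OR NOT x3) — NOT x3 is true.
  10. (x8 OR NOT x6) — x8 is true.
  11. (x4 OR x2) — x2 is true.
  12. (NOT x11 OR NOT x1) — NOT x11 is true.
  13. (x11 OR NOT x6) — NOT x6 is true.
  14. (x4 OR NOT x5 OR x8) — x8 is true.
  15. (x8 OR NOT x5) — x8 is true.
  16. (x5 OR x1) — x1 is true.
  17. (NOT x6 OR x5) — NOT x6 is true.
  18. (NOT x11 OR x6 OR NOT x10) — NOT x11 is true.
  19. (x8 OR NOT x9 OR x6) — x8 is true.
  20. (x7 OR x10 OR NOT x1) — x10 is true.
  21. (NOT x10 OR NOT x2 OR NOT x6) — NOT x6 is true.
  22. (x5 OR NOT x3) — NOT x3 is true.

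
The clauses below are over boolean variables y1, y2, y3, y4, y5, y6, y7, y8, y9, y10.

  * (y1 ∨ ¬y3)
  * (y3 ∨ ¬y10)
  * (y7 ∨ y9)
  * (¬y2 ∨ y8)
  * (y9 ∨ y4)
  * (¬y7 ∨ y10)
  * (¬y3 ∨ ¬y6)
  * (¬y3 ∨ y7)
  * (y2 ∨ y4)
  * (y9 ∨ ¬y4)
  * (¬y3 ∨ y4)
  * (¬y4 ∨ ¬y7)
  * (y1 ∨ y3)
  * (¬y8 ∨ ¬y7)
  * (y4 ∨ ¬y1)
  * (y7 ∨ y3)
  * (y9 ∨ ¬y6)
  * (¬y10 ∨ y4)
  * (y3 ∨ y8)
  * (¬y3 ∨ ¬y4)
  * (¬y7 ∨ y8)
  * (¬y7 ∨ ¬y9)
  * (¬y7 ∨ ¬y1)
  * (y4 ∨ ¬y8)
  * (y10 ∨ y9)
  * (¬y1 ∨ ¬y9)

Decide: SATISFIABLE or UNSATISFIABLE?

UNSATISFIABLE

y3 = True:
  propagation gives y1=True, y6=False, y7=True; an empty clause results — contradiction.
y3 = False:
  propagation gives y10=False, y7=False; an empty clause results — contradiction.
Every branch closes, so no satisfying assignment exists.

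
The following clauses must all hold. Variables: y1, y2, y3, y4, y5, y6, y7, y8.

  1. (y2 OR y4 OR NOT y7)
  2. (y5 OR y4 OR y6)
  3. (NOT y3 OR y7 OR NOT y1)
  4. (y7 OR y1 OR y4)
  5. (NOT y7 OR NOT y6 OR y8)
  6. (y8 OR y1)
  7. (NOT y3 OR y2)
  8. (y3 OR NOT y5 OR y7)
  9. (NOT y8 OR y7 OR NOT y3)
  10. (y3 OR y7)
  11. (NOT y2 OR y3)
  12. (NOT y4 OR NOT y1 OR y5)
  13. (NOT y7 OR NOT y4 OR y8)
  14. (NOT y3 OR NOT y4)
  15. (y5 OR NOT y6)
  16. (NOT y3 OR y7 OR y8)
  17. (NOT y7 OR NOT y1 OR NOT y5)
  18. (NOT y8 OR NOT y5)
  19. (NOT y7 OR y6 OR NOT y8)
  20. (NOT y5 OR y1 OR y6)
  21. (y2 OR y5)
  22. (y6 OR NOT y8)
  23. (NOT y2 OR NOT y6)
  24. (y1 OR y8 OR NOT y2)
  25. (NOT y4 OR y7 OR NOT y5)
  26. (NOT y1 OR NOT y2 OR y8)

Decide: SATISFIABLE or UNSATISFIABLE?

UNSATISFIABLE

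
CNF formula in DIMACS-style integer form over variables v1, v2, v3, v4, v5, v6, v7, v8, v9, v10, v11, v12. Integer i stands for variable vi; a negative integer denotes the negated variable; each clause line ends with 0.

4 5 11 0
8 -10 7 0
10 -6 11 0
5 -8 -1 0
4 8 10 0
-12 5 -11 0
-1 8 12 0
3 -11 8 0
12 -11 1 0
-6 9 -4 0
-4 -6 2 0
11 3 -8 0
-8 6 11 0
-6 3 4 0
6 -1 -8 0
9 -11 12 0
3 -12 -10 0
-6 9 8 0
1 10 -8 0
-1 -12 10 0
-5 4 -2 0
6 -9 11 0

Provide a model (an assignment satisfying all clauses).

v3 occurs only positively in the remaining clauses — set v3 = True.
Try v1 = False.
Branch on v2: take v2 = False.
For the remaining variables, v4 = False, v5 = True, v6 = True, v7 = False, v8 = True, v9 = True, v10 = True, v11 = False, v12 = True works.
Every clause has at least one true literal under this assignment.

v1=False  v2=False  v3=True  v4=False  v5=True  v6=True  v7=False  v8=True  v9=True  v10=True  v11=False  v12=True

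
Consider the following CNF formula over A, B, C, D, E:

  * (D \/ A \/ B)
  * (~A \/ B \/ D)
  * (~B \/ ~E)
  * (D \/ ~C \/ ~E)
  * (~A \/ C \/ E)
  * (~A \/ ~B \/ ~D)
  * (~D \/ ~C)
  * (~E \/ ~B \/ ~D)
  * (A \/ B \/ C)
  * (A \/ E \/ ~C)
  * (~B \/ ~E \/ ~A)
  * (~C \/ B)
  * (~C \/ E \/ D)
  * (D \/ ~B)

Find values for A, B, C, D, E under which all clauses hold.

A=T, B=F, C=F, D=T, E=T

Set A = True and propagate.
The remaining clauses are satisfied by B = False, C = False, D = True, E = True.
Check each clause:
  1. (A \/ B \/ D) — A is true.
  2. (D \/ B \/ ~A) — D is true.
  3. (~B \/ ~E) — ~B is true.
  4. (~C \/ D \/ ~E) — D is true.
  5. (~A \/ E \/ C) — E is true.
  6. (~D \/ ~A \/ ~B) — ~B is true.
  7. (~C \/ ~D) — ~C is true.
  8. (~D \/ ~E \/ ~B) — ~B is true.
  9. (B \/ A \/ C) — A is true.
  10. (~C \/ A \/ E) — A is true.
  11. (~A \/ ~B \/ ~E) — ~B is true.
  12. (~C \/ B) — ~C is true.
  13. (~C \/ D \/ E) — ~C is true.
  14. (~B \/ D) — D is true.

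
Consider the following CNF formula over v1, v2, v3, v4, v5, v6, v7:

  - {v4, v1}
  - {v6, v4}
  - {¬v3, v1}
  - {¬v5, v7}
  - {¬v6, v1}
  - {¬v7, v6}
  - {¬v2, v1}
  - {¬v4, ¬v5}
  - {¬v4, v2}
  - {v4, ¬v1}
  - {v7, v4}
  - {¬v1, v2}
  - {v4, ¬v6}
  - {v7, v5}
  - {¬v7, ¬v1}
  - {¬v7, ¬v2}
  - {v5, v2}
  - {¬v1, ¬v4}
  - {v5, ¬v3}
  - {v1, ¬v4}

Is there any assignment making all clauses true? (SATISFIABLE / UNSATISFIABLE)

v1 = True:
  propagation gives v4=True; an empty clause results — contradiction.
v1 = False:
  propagation gives v4=True; an empty clause results — contradiction.
Every branch closes, so no satisfying assignment exists.

UNSATISFIABLE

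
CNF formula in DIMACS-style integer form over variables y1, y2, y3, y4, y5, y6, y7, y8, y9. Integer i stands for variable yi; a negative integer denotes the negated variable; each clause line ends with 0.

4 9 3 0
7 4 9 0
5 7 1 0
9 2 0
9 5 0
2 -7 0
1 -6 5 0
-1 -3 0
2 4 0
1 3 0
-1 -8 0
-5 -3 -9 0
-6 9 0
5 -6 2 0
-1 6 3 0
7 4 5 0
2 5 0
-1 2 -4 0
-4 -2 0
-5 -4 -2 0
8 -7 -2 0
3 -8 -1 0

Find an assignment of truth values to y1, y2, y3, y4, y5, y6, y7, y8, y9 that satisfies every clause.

y1 = False, y2 = True, y3 = True, y4 = False, y5 = False, y6 = False, y7 = True, y8 = True, y9 = True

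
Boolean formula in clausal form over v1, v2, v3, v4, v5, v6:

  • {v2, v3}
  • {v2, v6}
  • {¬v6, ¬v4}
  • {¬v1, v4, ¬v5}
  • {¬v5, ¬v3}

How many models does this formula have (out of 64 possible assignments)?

Split on v2, then v3.
  v2=T, v3=T: v1 free; 3 ways for (v4,v5,v6) × 2^1 = 6.
  v2=T, v3=F: 10 of the 16 assignments to (v1,v4,v5,v6) work.
  v2=F, v3=T: remaining (v1,v4,v5,v6) ∈ {(F,F,F,T); (T,F,F,T)} — 2.
  v2=F, v3=F: a clause becomes empty — 0.
Total: 6 + 10 + 2 + 0 = 18.

18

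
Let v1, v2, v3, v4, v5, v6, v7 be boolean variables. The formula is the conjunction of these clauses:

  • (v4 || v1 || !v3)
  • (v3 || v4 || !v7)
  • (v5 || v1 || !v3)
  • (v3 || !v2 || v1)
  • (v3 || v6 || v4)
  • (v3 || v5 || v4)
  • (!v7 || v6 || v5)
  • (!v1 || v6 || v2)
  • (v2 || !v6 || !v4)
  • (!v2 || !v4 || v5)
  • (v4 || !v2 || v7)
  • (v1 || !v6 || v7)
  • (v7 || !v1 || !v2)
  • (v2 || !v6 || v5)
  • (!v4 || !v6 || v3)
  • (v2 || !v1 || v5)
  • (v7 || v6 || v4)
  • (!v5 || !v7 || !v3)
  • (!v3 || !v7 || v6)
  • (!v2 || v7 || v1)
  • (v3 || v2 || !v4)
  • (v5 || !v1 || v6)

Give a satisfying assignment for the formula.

Try v1 = True.
Set v2 = False and propagate.
  then v6 is forced to True.
  then v4 is forced to False.
  then v5 is forced to True.
The remaining clauses are satisfied by v3 = False, v7 = False.
Every clause has at least one true literal under this assignment.

v1=1, v2=0, v3=0, v4=0, v5=1, v6=1, v7=0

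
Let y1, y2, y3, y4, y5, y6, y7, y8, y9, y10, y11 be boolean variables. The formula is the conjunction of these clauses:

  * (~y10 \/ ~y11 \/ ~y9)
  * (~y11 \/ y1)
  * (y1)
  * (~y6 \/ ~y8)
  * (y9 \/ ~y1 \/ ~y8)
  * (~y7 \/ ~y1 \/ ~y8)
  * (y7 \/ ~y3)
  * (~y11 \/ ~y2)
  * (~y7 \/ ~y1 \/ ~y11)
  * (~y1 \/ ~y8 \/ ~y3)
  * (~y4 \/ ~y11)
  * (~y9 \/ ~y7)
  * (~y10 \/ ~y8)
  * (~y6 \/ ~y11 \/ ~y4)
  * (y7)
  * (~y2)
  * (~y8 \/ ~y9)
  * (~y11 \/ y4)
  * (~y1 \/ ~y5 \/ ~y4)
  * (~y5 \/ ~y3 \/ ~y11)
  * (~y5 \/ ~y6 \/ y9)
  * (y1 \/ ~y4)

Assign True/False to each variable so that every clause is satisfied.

(y1) is a unit clause, so y1 = True.
(y7) is a unit clause, so y7 = True.
(~y8) is a unit clause, so y8 = False.
(~y11) is a unit clause, so y11 = False.
Unit propagation: (~y9) forces y9 = False.
(~y2) is a unit clause, so y2 = False.
Pure literal: y5 appears only negated; assign y5 = False.
Pure literal: y6 appears only negated; assign y6 = False.
y3, y4, y10 are now unconstrained; take y3 = True, y4 = True, y10 = False.
Check each clause:
  1. (~y9 \/ ~y10 \/ ~y11) — ~y11 is true.
  2. (~y11 \/ y1) — y1 is true.
  3. (y1) — y1 is true.
  4. (~y8 \/ ~y6) — ~y8 is true.
  5. (y9 \/ ~y8 \/ ~y1) — ~y8 is true.
  6. (~y8 \/ ~y1 \/ ~y7) — ~y8 is true.
  7. (y7 \/ ~y3) — y7 is true.
  8. (~y11 \/ ~y2) — ~y11 is true.
  9. (~y11 \/ ~y7 \/ ~y1) — ~y11 is true.
  10. (~y8 \/ ~y3 \/ ~y1) — ~y8 is true.
  11. (~y4 \/ ~y11) — ~y11 is true.
  12. (~y7 \/ ~y9) — ~y9 is true.
  13. (~y8 \/ ~y10) — ~y8 is true.
  14. (~y11 \/ ~y6 \/ ~y4) — ~y6 is true.
  15. (y7) — y7 is true.
  16. (~y2) — ~y2 is true.
  17. (~y8 \/ ~y9) — ~y8 is true.
  18. (~y11 \/ y4) — y4 is true.
  19. (~y4 \/ ~y5 \/ ~y1) — ~y5 is true.
  20. (~y5 \/ ~y11 \/ ~y3) — ~y11 is true.
  21. (~y5 \/ ~y6 \/ y9) — ~y6 is true.
  22. (y1 \/ ~y4) — y1 is true.

y1 = True  y2 = False  y3 = True  y4 = True  y5 = False  y6 = False  y7 = True  y8 = False  y9 = False  y10 = False  y11 = False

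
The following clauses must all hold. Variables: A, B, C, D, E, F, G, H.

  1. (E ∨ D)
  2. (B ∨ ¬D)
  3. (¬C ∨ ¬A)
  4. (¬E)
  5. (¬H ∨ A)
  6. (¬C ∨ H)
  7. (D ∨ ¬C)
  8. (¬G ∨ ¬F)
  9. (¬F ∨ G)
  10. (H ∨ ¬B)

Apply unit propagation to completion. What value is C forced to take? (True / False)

False

Unit clause (¬E) sets E = False.
(D ∨ E): since E = False, the clause reduces to (D). D = True.
(B ∨ ¬D): since D = True, the clause reduces to (B). B = True.
From (H ∨ ¬B) and B = True: H = True.
(A ∨ ¬H) with H = True leaves only A, so A = True.
In (¬A ∨ ¬C), ¬A is now false; ¬C must hold, so C = False.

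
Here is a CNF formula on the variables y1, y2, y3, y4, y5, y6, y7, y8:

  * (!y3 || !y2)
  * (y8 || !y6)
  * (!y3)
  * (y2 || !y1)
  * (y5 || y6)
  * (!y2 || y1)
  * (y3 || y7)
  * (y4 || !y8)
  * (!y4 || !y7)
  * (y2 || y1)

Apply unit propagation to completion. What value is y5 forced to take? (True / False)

True

Unit clause (!y3) sets y3 = False.
(y7 || y3): since y3 = False, the clause reduces to (y7). y7 = True.
(!y4 || !y7) with y7 = True leaves only !y4, so y4 = False.
(!y8 || y4): since y4 = False, the clause reduces to (!y8). y8 = False.
(!y6 || y8): since y8 = False, the clause reduces to (!y6). y6 = False.
From (y6 || y5) and y6 = False: y5 = True.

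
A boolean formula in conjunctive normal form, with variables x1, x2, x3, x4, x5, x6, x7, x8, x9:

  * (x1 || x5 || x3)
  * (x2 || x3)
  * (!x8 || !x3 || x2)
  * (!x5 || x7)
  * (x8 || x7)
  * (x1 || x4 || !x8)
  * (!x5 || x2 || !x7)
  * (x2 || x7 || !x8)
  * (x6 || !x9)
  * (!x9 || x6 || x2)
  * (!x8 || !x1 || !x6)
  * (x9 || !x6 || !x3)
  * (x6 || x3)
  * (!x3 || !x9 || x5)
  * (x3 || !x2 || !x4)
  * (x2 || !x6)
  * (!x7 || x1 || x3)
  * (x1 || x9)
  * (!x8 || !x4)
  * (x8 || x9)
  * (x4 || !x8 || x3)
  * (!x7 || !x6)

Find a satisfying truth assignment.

x1 = 1, x2 = 1, x3 = 1, x4 = 0, x5 = 0, x6 = 0, x7 = 1, x8 = 1, x9 = 0

Check each clause:
  1. (x3 || x5 || x1) — x1 is true.
  2. (x3 || x2) — x2 is true.
  3. (x2 || !x8 || !x3) — x2 is true.
  4. (!x5 || x7) — !x5 is true.
  5. (x7 || x8) — x8 is true.
  6. (x4 || x1 || !x8) — x1 is true.
  7. (!x7 || x2 || !x5) — x2 is true.
  8. (x7 || !x8 || x2) — x2 is true.
  9. (x6 || !x9) — !x9 is true.
  10. (!x9 || x6 || x2) — x2 is true.
  11. (!x8 || !x6 || !x1) — !x6 is true.
  12. (!x6 || !x3 || x9) — !x6 is true.
  13. (x6 || x3) — x3 is true.
  14. (x5 || !x3 || !x9) — !x9 is true.
  15. (x3 || !x2 || !x4) — x3 is true.
  16. (x2 || !x6) — !x6 is true.
  17. (x1 || !x7 || x3) — x3 is true.
  18. (x9 || x1) — x1 is true.
  19. (!x8 || !x4) — !x4 is true.
  20. (x9 || x8) — x8 is true.
  21. (!x8 || x3 || x4) — x3 is true.
  22. (!x6 || !x7) — !x6 is true.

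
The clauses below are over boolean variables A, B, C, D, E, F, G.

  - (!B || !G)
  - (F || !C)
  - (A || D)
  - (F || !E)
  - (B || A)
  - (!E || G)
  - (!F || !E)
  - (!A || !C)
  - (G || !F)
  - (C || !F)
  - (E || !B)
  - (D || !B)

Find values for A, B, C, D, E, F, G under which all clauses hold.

A=T  B=F  C=F  D=T  E=F  F=F  G=T

D occurs only positively in the remaining clauses — set D = True.
Try A = True.
  then C is forced to False.
  then F is forced to False.
  then E is forced to False.
  then B is forced to False.
G is now unconstrained; take G = True.
Every clause has at least one true literal under this assignment.
Check each clause:
  1. (!B || !G) — !B is true.
  2. (F || !C) — !C is true.
  3. (D || A) — A is true.
  4. (F || !E) — !E is true.
  5. (B || A) — A is true.
  6. (G || !E) — !E is true.
  7. (!F || !E) — !F is true.
  8. (!C || !A) — !C is true.
  9. (!F || G) — !F is true.
  10. (!F || C) — !F is true.
  11. (!B || E) — !B is true.
  12. (D || !B) — D is true.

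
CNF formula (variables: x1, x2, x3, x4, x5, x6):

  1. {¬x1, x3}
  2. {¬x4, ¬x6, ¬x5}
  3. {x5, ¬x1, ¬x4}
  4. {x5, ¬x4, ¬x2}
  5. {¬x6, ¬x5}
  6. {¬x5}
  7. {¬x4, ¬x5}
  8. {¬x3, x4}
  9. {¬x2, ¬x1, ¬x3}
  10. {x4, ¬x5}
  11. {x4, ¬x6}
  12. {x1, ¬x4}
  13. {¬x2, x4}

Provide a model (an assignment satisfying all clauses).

x1=0, x2=0, x3=0, x4=0, x5=0, x6=0

(¬x5) is a unit clause, so x5 = False.
Pure literal: x2 appears only negated; assign x2 = False.
x6 occurs only negated in the remaining clauses — set x6 = False.
Branch on x1: take x1 = False.
  then x4 is forced to False.
  then x3 is forced to False.
Check each clause:
  1. {x3, ¬x1} — ¬x1 is true.
  2. {¬x6, ¬x4, ¬x5} — ¬x6 is true.
  3. {x5, ¬x4, ¬x1} — ¬x4 is true.
  4. {¬x4, ¬x2, x5} — ¬x4 is true.
  5. {¬x5, ¬x6} — ¬x6 is true.
  6. {¬x5} — ¬x5 is true.
  7. {¬x4, ¬x5} — ¬x5 is true.
  8. {¬x3, x4} — ¬x3 is true.
  9. {¬x1, ¬x2, ¬x3} — ¬x3 is true.
  10. {¬x5, x4} — ¬x5 is true.
  11. {x4, ¬x6} — ¬x6 is true.
  12. {¬x4, x1} — ¬x4 is true.
  13. {x4, ¬x2} — ¬x2 is true.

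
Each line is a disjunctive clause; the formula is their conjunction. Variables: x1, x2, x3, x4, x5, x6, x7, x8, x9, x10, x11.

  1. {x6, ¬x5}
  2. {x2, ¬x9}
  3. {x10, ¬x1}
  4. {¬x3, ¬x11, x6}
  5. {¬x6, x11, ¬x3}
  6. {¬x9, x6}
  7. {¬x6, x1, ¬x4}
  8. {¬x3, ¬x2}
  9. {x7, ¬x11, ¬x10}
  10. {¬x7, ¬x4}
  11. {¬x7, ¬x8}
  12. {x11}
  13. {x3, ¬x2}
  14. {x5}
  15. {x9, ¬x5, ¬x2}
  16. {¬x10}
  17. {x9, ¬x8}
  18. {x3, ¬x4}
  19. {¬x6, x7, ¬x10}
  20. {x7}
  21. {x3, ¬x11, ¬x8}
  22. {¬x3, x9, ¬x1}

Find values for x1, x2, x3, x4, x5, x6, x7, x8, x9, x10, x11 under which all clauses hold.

x1=False, x2=False, x3=False, x4=False, x5=True, x6=True, x7=True, x8=False, x9=False, x10=False, x11=True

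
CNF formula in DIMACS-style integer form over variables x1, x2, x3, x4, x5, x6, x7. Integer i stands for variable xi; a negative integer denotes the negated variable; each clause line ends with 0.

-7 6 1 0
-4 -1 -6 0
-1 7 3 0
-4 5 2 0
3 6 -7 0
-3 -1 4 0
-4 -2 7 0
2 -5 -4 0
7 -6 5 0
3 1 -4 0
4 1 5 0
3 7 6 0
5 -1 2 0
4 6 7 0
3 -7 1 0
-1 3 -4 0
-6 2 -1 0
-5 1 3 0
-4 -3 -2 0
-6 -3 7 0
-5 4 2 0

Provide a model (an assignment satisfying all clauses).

x1=True, x2=True, x3=False, x4=False, x5=False, x6=True, x7=True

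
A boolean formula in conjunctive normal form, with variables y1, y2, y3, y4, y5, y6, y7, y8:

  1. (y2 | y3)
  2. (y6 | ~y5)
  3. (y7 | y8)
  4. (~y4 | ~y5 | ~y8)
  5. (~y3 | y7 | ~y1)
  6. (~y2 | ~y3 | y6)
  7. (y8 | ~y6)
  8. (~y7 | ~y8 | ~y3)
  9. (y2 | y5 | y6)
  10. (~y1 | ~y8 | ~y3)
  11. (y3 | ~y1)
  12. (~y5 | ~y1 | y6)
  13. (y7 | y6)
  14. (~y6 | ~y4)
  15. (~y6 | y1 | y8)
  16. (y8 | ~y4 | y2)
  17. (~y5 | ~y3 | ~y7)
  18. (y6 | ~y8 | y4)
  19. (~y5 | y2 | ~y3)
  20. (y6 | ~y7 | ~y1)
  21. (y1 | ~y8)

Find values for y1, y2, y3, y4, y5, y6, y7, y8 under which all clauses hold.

y1 = F, y2 = T, y3 = F, y4 = T, y5 = F, y6 = F, y7 = T, y8 = F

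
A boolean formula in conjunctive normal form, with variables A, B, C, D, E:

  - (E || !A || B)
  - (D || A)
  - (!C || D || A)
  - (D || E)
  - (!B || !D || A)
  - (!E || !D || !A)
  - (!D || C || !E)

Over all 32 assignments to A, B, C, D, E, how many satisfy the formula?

Case analysis on D and A:
  D=T, A=T: remaining (B,C,E) ∈ {(T,F,F); (T,T,F)} — 2.
  D=T, A=F: remaining (B,C,E) ∈ {(F,F,F); (F,T,F); (F,T,T)} — 3.
  D=F, A=T: remaining (B,C,E) ∈ {(F,F,T); (F,T,T); (T,F,T); (T,T,T)} — 4.
  D=F, A=F: a clause becomes empty — 0.
Total: 2 + 3 + 4 + 0 = 9.

9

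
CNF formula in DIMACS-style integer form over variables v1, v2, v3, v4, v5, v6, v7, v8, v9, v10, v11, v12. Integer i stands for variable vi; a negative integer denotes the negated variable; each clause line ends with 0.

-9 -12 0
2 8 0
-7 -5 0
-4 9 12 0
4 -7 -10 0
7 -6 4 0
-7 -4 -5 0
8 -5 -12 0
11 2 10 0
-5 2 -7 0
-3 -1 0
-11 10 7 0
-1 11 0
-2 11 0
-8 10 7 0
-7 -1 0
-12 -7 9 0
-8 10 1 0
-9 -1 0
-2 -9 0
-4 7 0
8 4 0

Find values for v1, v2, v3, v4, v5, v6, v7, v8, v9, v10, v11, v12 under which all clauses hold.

v1 = False  v2 = False  v3 = True  v4 = True  v5 = False  v6 = True  v7 = True  v8 = True  v9 = True  v10 = True  v11 = True  v12 = False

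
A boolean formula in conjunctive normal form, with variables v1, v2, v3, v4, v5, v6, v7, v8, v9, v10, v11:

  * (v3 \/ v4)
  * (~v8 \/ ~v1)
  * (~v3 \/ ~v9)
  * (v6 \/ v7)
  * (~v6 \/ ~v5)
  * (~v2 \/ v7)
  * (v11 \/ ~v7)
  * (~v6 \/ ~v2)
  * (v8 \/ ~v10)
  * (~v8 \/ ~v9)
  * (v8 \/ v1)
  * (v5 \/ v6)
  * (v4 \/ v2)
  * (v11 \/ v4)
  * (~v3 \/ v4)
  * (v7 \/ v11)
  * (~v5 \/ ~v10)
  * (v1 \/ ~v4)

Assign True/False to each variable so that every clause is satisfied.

v1=1  v2=0  v3=0  v4=1  v5=1  v6=0  v7=1  v8=0  v9=0  v10=0  v11=1

Pure literal: v9 appears only negated; assign v9 = False.
v10 occurs only negated in the remaining clauses — set v10 = False.
Set v1 = True and propagate.
  then v8 is forced to False.
Try v2 = False.
  then v4 is forced to True.
The remaining clauses are satisfied by v3 = False, v5 = True, v6 = False, v7 = True, v11 = True.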